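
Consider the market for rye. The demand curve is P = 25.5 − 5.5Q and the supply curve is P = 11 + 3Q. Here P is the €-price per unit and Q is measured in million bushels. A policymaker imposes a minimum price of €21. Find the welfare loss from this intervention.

Competitive equilibrium: 25.5 − 5.5Q = 11 + 3Q → Q* = 1.7059, P* = 16.1176.
At the floor P = 21, quantity demanded = (25.5 − 21)/5.5 = 0.8182.
Sellers' marginal cost at Q' = 0.8182: 11 + 3·0.8182 = 13.4546.
ΔQ = 1.7059 − 0.8182 = 0.8877; wedge = 21 − 13.4546 = 7.5454.
Welfare loss = ½ × 0.8877 × 7.5454 = €3.35 million.

€3.35 million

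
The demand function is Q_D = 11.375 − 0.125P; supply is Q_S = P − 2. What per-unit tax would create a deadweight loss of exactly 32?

24

In inverse form: demand P = 91 − 8Q, supply P = 2 + Q.
Competitive equilibrium: 91 − 8Q = 2 + Q → Q* = 9.8889, P* = 11.8889.
A tax t gives ΔQ = t/9 and wedge t, so DWL = t²/18.
t²/18 = 32 → t² = 576 → t = 24.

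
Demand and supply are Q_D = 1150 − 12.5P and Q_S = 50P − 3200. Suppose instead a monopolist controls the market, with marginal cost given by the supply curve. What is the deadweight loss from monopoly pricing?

In inverse form: demand P = 92 − 0.08Q, supply P = 64 + 0.02Q.
Competitive equilibrium: 92 − 0.08Q = 64 + 0.02Q → Q* = 280, P* = 69.6.
Marginal revenue: MR = 92 − 0.16Q. Set MR = MC: 92 − 0.16Q = 64 + 0.02Q → Q_m = 155.5556.
Price P_m = 92 − 0.08·155.5556 = 79.5556; MC(Q_m) = 64 + 0.02·155.5556 = 67.1111.
Competitive Q* = 280, so ΔQ = 124.4444; wedge = 79.5556 − 67.1111 = 12.4445.
Welfare loss = ½ × 124.4444 × 12.4445 = 774.32.

774.32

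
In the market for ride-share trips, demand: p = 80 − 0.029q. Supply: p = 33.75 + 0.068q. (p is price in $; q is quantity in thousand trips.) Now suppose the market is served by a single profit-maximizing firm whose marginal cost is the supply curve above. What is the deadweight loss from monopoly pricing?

$584.09 thousand

Competitive equilibrium: 80 − 0.029q = 33.75 + 0.068q → q* = 476.8041, p* = 66.1727.
Marginal revenue: MR = 80 − 0.058q. Set MR = MC: 80 − 0.058q = 33.75 + 0.068q → q_m = 367.0635.
Price p_m = 80 − 0.029·367.0635 = 69.3552; MC(q_m) = 33.75 + 0.068·367.0635 = 58.7103.
Competitive q* = 476.8041, so Δq = 109.7406; wedge = 69.3552 − 58.7103 = 10.6449.
DWL = ½ × 109.7406 × 10.6449 = $584.09 thousand.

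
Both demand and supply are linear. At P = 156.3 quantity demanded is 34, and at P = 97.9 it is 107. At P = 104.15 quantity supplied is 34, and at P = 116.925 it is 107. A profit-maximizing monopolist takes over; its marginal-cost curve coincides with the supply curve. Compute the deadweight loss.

Demand slope = (97.9 − 156.3)/(107 − 34) = −0.8, so P = 183.5 − 0.8Q.
Supply slope = (116.925 − 104.15)/(107 − 34) = 0.175, so P = 98.2 + 0.175Q.
Competitive equilibrium: 183.5 − 0.8Q = 98.2 + 0.175Q → Q* = 87.4872, P* = 113.5103.
Marginal revenue: MR = 183.5 − 1.6Q. Set MR = MC: 183.5 − 1.6Q = 98.2 + 0.175Q → Q_m = 48.0563.
Price P_m = 183.5 − 0.8·48.0563 = 145.055; MC(Q_m) = 98.2 + 0.175·48.0563 = 106.6099.
Competitive Q* = 87.4872, so ΔQ = 39.4309; wedge = 145.055 − 106.6099 = 38.4451.
Deadweight loss = ½ × 39.4309 × 38.4451 = 757.96.

757.96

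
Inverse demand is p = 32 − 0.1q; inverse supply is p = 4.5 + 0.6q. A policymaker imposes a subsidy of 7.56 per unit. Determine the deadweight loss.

40.824

Competitive equilibrium: 32 − 0.1q = 4.5 + 0.6q → q* = 39.2857, p* = 28.0714.
The subsidy lowers effective supply by 7.56: p = 0.6q − 3.06.
New quantity: 32 − 0.1q = 0.6q − 3.06 → q' = 50.0857.
Overproduction Δq = 50.0857 − 39.2857 = 10.8; wedge = subsidy = 7.56.
DWL = ½ × 10.8 × 7.56 = 40.824.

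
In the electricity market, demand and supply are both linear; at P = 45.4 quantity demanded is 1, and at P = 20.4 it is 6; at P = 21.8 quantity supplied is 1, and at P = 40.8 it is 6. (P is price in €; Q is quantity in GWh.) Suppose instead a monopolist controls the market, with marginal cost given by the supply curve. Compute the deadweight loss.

Demand slope = (20.4 − 45.4)/(6 − 1) = −5, so P = 50.4 − 5Q.
Supply slope = (40.8 − 21.8)/(6 − 1) = 3.8, so P = 18 + 3.8Q.
Competitive equilibrium: 50.4 − 5Q = 18 + 3.8Q → Q* = 3.6818, P* = 31.9909.
Marginal revenue: MR = 50.4 − 10Q. Set MR = MC: 50.4 − 10Q = 18 + 3.8Q → Q_m = 2.3478.
Price P_m = 50.4 − 5·2.3478 = 38.661; MC(Q_m) = 18 + 3.8·2.3478 = 26.9216.
Competitive Q* = 3.6818, so ΔQ = 1.334; wedge = 38.661 − 26.9216 = 11.7394.
Welfare loss = ½ × 1.334 × 11.7394 = €7.83.

€7.83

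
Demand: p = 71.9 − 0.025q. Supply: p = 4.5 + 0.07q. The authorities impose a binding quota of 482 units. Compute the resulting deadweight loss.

Competitive equilibrium: 71.9 − 0.025q = 4.5 + 0.07q → q* = 709.4737, p* = 54.1632.
At q = 482: demand price = 71.9 − 0.025·482 = 59.85; supply price = 4.5 + 0.07·482 = 38.24.
Δq = 709.4737 − 482 = 227.4737; wedge = 59.85 − 38.24 = 21.61.
Deadweight loss = ½ × 227.4737 × 21.61 = 2457.85.

2457.85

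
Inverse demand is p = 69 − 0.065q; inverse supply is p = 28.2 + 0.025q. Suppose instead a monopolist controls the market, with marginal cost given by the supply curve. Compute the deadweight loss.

1626.34

Competitive equilibrium: 69 − 0.065q = 28.2 + 0.025q → q* = 453.3333, p* = 39.5333.
Marginal revenue: MR = 69 − 0.13q. Set MR = MC: 69 − 0.13q = 28.2 + 0.025q → q_m = 263.2258.
Price p_m = 69 − 0.065·263.2258 = 51.8903; MC(q_m) = 28.2 + 0.025·263.2258 = 34.7806.
Competitive q* = 453.3333, so Δq = 190.1075; wedge = 51.8903 − 34.7806 = 17.1097.
DWL = ½ × 190.1075 × 17.1097 = 1626.34.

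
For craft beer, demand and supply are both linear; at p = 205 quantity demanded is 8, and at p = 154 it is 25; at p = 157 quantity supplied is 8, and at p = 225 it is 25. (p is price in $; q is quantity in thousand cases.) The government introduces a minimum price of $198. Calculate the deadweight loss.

Demand slope = (154 − 205)/(25 − 8) = −3, so p = 229 − 3q.
Supply slope = (225 − 157)/(25 − 8) = 4, so p = 125 + 4q.
Competitive equilibrium: 229 − 3q = 125 + 4q → q* = 14.8571, p* = 184.4286.
At the floor p = 198, quantity demanded = (229 − 198)/3 = 10.3333.
Sellers' marginal cost at q' = 10.3333: 125 + 4·10.3333 = 166.3332.
Δq = 14.8571 − 10.3333 = 4.5238; wedge = 198 − 166.3332 = 31.6668.
Deadweight loss = ½ × 4.5238 × 31.6668 = $71.63 thousand.

$71.63 thousand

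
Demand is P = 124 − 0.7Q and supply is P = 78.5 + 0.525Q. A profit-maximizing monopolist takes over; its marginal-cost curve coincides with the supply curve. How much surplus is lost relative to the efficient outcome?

Competitive equilibrium: 124 − 0.7Q = 78.5 + 0.525Q → Q* = 37.1429, P* = 98.
Marginal revenue: MR = 124 − 1.4Q. Set MR = MC: 124 − 1.4Q = 78.5 + 0.525Q → Q_m = 23.6364.
Price P_m = 124 − 0.7·23.6364 = 107.4545; MC(Q_m) = 78.5 + 0.525·23.6364 = 90.9091.
Competitive Q* = 37.1429, so ΔQ = 13.5065; wedge = 107.4545 − 90.9091 = 16.5454.
Deadweight loss = ½ × 13.5065 × 16.5454 = 111.74.

111.74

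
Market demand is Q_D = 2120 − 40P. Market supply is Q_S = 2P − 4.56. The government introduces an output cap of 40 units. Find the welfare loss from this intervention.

841.22

In inverse form: demand P = 53 − 0.025Q, supply P = 2.28 + 0.5Q.
Competitive equilibrium: 53 − 0.025Q = 2.28 + 0.5Q → Q* = 96.6095, P* = 50.5848.
At Q = 40: demand price = 53 − 0.025·40 = 52; supply price = 2.28 + 0.5·40 = 22.28.
ΔQ = 96.6095 − 40 = 56.6095; wedge = 52 − 22.28 = 29.72.
The triangle = ½ × 56.6095 × 29.72 = 841.22.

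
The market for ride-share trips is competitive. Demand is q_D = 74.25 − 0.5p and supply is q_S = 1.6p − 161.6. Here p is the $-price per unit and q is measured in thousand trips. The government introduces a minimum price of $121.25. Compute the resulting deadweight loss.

$26.23 thousand

In inverse form: demand p = 148.5 − 2q, supply p = 101 + 0.625q.
Competitive equilibrium: 148.5 − 2q = 101 + 0.625q → q* = 18.0952, p* = 112.3095.
At the floor p = 121.25, quantity demanded = (148.5 − 121.25)/2 = 13.625.
Sellers' marginal cost at q' = 13.625: 101 + 0.625·13.625 = 109.5156.
Δq = 18.0952 − 13.625 = 4.4702; wedge = 121.25 − 109.5156 = 11.7344.
Welfare loss = ½ × 4.4702 × 11.7344 = $26.23 thousand.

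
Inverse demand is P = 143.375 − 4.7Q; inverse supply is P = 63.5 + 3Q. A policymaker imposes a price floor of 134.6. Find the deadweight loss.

Competitive equilibrium: 143.375 − 4.7Q = 63.5 + 3Q → Q* = 10.3734, P* = 94.6201.
At the floor P = 134.6, quantity demanded = (143.375 − 134.6)/4.7 = 1.867.
Sellers' marginal cost at Q' = 1.867: 63.5 + 3·1.867 = 69.101.
ΔQ = 10.3734 − 1.867 = 8.5064; wedge = 134.6 − 69.101 = 65.499.
DWL = ½ × 8.5064 × 65.499 = 278.58.

278.58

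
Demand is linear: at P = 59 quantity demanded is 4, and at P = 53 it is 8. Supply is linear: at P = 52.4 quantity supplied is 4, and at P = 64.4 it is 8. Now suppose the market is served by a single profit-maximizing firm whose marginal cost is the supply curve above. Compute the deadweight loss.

4.20

Demand slope = (53 − 59)/(8 − 4) = −1.5, so P = 65 − 1.5Q.
Supply slope = (64.4 − 52.4)/(8 − 4) = 3, so P = 40.4 + 3Q.
Competitive equilibrium: 65 − 1.5Q = 40.4 + 3Q → Q* = 5.4667, P* = 56.8.
Marginal revenue: MR = 65 − 3Q. Set MR = MC: 65 − 3Q = 40.4 + 3Q → Q_m = 4.1.
Price P_m = 65 − 1.5·4.1 = 58.85; MC(Q_m) = 40.4 + 3·4.1 = 52.7.
Competitive Q* = 5.4667, so ΔQ = 1.3667; wedge = 58.85 − 52.7 = 6.15.
Welfare loss = ½ × 1.3667 × 6.15 = 4.20.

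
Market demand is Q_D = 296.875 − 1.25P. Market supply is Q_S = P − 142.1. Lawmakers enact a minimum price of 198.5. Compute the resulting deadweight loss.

In inverse form: demand P = 237.5 − 0.8Q, supply P = 142.1 + Q.
Competitive equilibrium: 237.5 − 0.8Q = 142.1 + Q → Q* = 53, P* = 195.1.
At the floor P = 198.5, quantity demanded = (237.5 − 198.5)/0.8 = 48.75.
Sellers' marginal cost at Q' = 48.75: 142.1 + 1·48.75 = 190.85.
ΔQ = 53 − 48.75 = 4.25; wedge = 198.5 − 190.85 = 7.65.
Deadweight loss = ½ × 4.25 × 7.65 = 16.26.

16.26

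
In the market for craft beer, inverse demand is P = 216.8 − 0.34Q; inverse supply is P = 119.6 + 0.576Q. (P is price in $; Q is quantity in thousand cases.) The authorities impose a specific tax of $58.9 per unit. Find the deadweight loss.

Competitive equilibrium: 216.8 − 0.34Q = 119.6 + 0.576Q → Q* = 106.1135, P* = 180.7214.
With the tax, the buyer price exceeds the seller price by 58.9: (216.8 − 0.34Q) − (119.6 + 0.576Q) = 58.9 → Q' = 41.8122.
ΔQ = 106.1135 − 41.8122 = 64.3013; the wedge equals the tax, 58.9.
DWL = ½ × 64.3013 × 58.9 = $1893.67 thousand.

$1893.67 thousand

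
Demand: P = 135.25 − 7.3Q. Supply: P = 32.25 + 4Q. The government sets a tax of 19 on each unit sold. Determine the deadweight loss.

15.97

Competitive equilibrium: 135.25 − 7.3Q = 32.25 + 4Q → Q* = 9.115, P* = 68.7102.
With the tax, the buyer price exceeds the seller price by 19: (135.25 − 7.3Q) − (32.25 + 4Q) = 19 → Q' = 7.4336.
ΔQ = 9.115 − 7.4336 = 1.6814; the wedge equals the tax, 19.
DWL = ½ × 1.6814 × 19 = 15.97.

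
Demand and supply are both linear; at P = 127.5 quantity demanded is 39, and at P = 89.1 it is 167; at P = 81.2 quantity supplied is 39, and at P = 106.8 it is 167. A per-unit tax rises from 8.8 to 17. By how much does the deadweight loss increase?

211.56

Demand slope = (89.1 − 127.5)/(167 − 39) = −0.3, so P = 139.2 − 0.3Q.
Supply slope = (106.8 − 81.2)/(167 − 39) = 0.2, so P = 73.4 + 0.2Q.
Competitive equilibrium: 139.2 − 0.3Q = 73.4 + 0.2Q → Q* = 131.6, P* = 99.72.
For a per-unit tax t: ΔQ = t/0.5, so DWL = ½·t·(t/0.5) = t²/1.
At t = 8.8: DWL = 77.44. At t = 17: DWL = 289.
Increase = 289 − 77.44 = 211.56.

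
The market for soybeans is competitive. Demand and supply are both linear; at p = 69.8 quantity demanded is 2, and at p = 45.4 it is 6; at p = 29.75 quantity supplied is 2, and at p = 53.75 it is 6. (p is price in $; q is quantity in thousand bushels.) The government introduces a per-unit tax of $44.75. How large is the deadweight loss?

$82.75 thousand

Demand slope = (45.4 − 69.8)/(6 − 2) = −6.1, so p = 82 − 6.1q.
Supply slope = (53.75 − 29.75)/(6 − 2) = 6, so p = 17.75 + 6q.
Competitive equilibrium: 82 − 6.1q = 17.75 + 6q → q* = 5.3099, p* = 49.6095.
With the tax, the buyer price exceeds the seller price by 44.75: (82 − 6.1q) − (17.75 + 6q) = 44.75 → q' = 1.6116.
Δq = 5.3099 − 1.6116 = 3.6983; the wedge equals the tax, 44.75.
Welfare loss = ½ × 3.6983 × 44.75 = $82.75 thousand.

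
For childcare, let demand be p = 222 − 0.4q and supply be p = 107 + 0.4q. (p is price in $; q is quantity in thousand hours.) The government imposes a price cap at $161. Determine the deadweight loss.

Competitive equilibrium: 222 − 0.4q = 107 + 0.4q → q* = 143.75, p* = 164.5.
At the ceiling p = 161, quantity supplied = (161 − 107)/0.4 = 135.
Willingness to pay at q' = 135: 222 − 0.4·135 = 168.
Δq = 143.75 − 135 = 8.75; wedge = 168 − 161 = 7.
DWL = ½ × 8.75 × 7 = $30.625 thousand.

$30.625 thousand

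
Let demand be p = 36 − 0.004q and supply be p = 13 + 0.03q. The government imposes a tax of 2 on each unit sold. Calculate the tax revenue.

Competitive equilibrium: 36 − 0.004q = 13 + 0.03q → q* = 676.4706, p* = 33.2941.
With the tax, the buyer price exceeds the seller price by 2: (36 − 0.004q) − (13 + 0.03q) = 2 → q' = 617.6471.
Tax revenue = 2 × 617.6471 = 1235.29.

1235.29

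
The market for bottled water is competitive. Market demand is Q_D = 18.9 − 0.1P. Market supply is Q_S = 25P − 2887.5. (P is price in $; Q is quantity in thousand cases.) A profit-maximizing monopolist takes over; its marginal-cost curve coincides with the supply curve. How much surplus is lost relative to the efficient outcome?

$66.99 thousand

In inverse form: demand P = 189 − 10Q, supply P = 115.5 + 0.04Q.
Competitive equilibrium: 189 − 10Q = 115.5 + 0.04Q → Q* = 7.3207, P* = 115.7928.
Marginal revenue: MR = 189 − 20Q. Set MR = MC: 189 − 20Q = 115.5 + 0.04Q → Q_m = 3.6677.
Price P_m = 189 − 10·3.6677 = 152.323; MC(Q_m) = 115.5 + 0.04·3.6677 = 115.6467.
Competitive Q* = 7.3207, so ΔQ = 3.653; wedge = 152.323 − 115.6467 = 36.6763.
Welfare loss = ½ × 3.653 × 36.6763 = $66.99 thousand.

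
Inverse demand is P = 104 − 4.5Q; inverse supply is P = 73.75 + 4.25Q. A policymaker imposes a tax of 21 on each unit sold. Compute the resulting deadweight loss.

25.20

Competitive equilibrium: 104 − 4.5Q = 73.75 + 4.25Q → Q* = 3.4571, P* = 88.4429.
With the tax, the buyer price exceeds the seller price by 21: (104 − 4.5Q) − (73.75 + 4.25Q) = 21 → Q' = 1.0571.
ΔQ = 3.4571 − 1.0571 = 2.4; the wedge equals the tax, 21.
DWL = ½ × 2.4 × 21 = 25.20.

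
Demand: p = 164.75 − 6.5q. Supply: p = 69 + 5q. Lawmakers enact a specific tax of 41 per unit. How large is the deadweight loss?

Competitive equilibrium: 164.75 − 6.5q = 69 + 5q → q* = 8.3261, p* = 110.6304.
With the tax, the buyer price exceeds the seller price by 41: (164.75 − 6.5q) − (69 + 5q) = 41 → q' = 4.7609.
Δq = 8.3261 − 4.7609 = 3.5652; the wedge equals the tax, 41.
DWL = ½ × 3.5652 × 41 = 73.09.

73.09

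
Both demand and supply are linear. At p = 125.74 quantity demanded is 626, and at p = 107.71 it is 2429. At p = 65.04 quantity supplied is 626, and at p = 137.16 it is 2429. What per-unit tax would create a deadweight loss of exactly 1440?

Demand slope = (107.71 − 125.74)/(2429 − 626) = −0.01, so p = 132 − 0.01q.
Supply slope = (137.16 − 65.04)/(2429 − 626) = 0.04, so p = 40 + 0.04q.
Competitive equilibrium: 132 − 0.01q = 40 + 0.04q → q* = 1840, p* = 113.6.
A tax t gives Δq = t/0.05 and wedge t, so DWL = t²/0.1.
t²/0.1 = 1440 → t² = 144 → t = 12.

12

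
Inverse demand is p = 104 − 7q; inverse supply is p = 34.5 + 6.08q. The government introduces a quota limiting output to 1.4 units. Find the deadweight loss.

100.16

Competitive equilibrium: 104 − 7q = 34.5 + 6.08q → q* = 5.3135, p* = 66.8058.
At q = 1.4: demand price = 104 − 7·1.4 = 94.2; supply price = 34.5 + 6.08·1.4 = 43.012.
Δq = 5.3135 − 1.4 = 3.9135; wedge = 94.2 − 43.012 = 51.188.
Welfare loss = ½ × 3.9135 × 51.188 = 100.16.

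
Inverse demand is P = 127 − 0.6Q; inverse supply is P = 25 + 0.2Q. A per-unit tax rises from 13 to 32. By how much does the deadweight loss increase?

Competitive equilibrium: 127 − 0.6Q = 25 + 0.2Q → Q* = 127.5, P* = 50.5.
For a per-unit tax t: ΔQ = t/0.8, so DWL = ½·t·(t/0.8) = t²/1.6.
At t = 13: DWL = 105.625. At t = 32: DWL = 640.
Increase = 640 − 105.625 = 534.375.

534.375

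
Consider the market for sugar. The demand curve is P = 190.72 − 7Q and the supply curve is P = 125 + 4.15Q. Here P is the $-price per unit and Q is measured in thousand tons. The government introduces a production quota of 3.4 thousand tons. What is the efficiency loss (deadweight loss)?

Competitive equilibrium: 190.72 − 7Q = 125 + 4.15Q → Q* = 5.8942, P* = 149.4608.
At Q = 3.4: demand price = 190.72 − 7·3.4 = 166.92; supply price = 125 + 4.15·3.4 = 139.11.
ΔQ = 5.8942 − 3.4 = 2.4942; wedge = 166.92 − 139.11 = 27.81.
DWL = ½ × 2.4942 × 27.81 = $34.68 thousand.

$34.68 thousand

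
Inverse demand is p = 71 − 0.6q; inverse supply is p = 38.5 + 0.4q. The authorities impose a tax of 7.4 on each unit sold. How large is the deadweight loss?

Competitive equilibrium: 71 − 0.6q = 38.5 + 0.4q → q* = 32.5, p* = 51.5.
With the tax, the buyer price exceeds the seller price by 7.4: (71 − 0.6q) − (38.5 + 0.4q) = 7.4 → q' = 25.1.
Δq = 32.5 − 25.1 = 7.4; the wedge equals the tax, 7.4.
The triangle = ½ × 7.4 × 7.4 = 27.38.

27.38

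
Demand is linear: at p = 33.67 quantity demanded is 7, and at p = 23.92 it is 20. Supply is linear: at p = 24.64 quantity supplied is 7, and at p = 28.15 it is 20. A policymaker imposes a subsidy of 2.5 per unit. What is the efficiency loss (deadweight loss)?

Demand slope = (23.92 − 33.67)/(20 − 7) = −0.75, so p = 38.92 − 0.75q.
Supply slope = (28.15 − 24.64)/(20 − 7) = 0.27, so p = 22.75 + 0.27q.
Competitive equilibrium: 38.92 − 0.75q = 22.75 + 0.27q → q* = 15.8529, p* = 27.0303.
The subsidy lowers effective supply by 2.5: p = 20.25 + 0.27q.
New quantity: 38.92 − 0.75q = 20.25 + 0.27q → q' = 18.3039.
Overproduction Δq = 18.3039 − 15.8529 = 2.451; wedge = subsidy = 2.5.
Welfare loss = ½ × 2.451 × 2.5 = 3.06.

3.06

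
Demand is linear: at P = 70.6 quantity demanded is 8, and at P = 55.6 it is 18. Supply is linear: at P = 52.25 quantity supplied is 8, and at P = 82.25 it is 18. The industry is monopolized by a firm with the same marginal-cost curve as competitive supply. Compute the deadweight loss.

Demand slope = (55.6 − 70.6)/(18 − 8) = −1.5, so P = 82.6 − 1.5Q.
Supply slope = (82.25 − 52.25)/(18 − 8) = 3, so P = 28.25 + 3Q.
Competitive equilibrium: 82.6 − 1.5Q = 28.25 + 3Q → Q* = 12.0778, P* = 64.4833.
Marginal revenue: MR = 82.6 − 3Q. Set MR = MC: 82.6 − 3Q = 28.25 + 3Q → Q_m = 9.0583.
Price P_m = 82.6 − 1.5·9.0583 = 69.0126; MC(Q_m) = 28.25 + 3·9.0583 = 55.4249.
Competitive Q* = 12.0778, so ΔQ = 3.0195; wedge = 69.0126 − 55.4249 = 13.5877.
Deadweight loss = ½ × 3.0195 × 13.5877 = 20.51.

20.51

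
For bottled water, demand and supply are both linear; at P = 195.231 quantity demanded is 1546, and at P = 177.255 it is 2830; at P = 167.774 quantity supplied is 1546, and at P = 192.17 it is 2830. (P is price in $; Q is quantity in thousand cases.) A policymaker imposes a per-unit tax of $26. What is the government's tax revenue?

$41343.94 thousand

Demand slope = (177.255 − 195.231)/(2830 − 1546) = −0.014, so P = 216.875 − 0.014Q.
Supply slope = (192.17 − 167.774)/(2830 − 1546) = 0.019, so P = 138.4 + 0.019Q.
Competitive equilibrium: 216.875 − 0.014Q = 138.4 + 0.019Q → Q* = 2378.0303, P* = 183.5826.
With the tax, the buyer price exceeds the seller price by 26: (216.875 − 0.014Q) − (138.4 + 0.019Q) = 26 → Q' = 1590.1515.
Tax revenue = 26 × 1590.1515 = $41343.94 thousand.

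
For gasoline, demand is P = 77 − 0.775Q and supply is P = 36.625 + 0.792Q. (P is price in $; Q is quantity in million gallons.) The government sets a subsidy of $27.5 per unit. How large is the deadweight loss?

$241.31 million

Competitive equilibrium: 77 − 0.775Q = 36.625 + 0.792Q → Q* = 25.7658, P* = 57.0315.
The subsidy lowers effective supply by 27.5: P = 9.125 + 0.792Q.
New quantity: 77 − 0.775Q = 9.125 + 0.792Q → Q' = 43.3153.
Overproduction ΔQ = 43.3153 − 25.7658 = 17.5495; wedge = subsidy = 27.5.
The triangle = ½ × 17.5495 × 27.5 = $241.31 million.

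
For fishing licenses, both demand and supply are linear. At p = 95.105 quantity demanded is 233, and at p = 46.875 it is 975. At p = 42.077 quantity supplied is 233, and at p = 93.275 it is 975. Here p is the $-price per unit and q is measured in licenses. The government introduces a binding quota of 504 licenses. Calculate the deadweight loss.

Demand slope = (46.875 − 95.105)/(975 − 233) = −0.065, so p = 110.25 − 0.065q.
Supply slope = (93.275 − 42.077)/(975 − 233) = 0.069, so p = 26 + 0.069q.
Competitive equilibrium: 110.25 − 0.065q = 26 + 0.069q → q* = 628.7313, p* = 69.3825.
At q = 504: demand price = 110.25 − 0.065·504 = 77.49; supply price = 26 + 0.069·504 = 60.776.
Δq = 628.7313 − 504 = 124.7313; wedge = 77.49 − 60.776 = 16.714.
DWL = ½ × 124.7313 × 16.714 = $1042.38.

$1042.38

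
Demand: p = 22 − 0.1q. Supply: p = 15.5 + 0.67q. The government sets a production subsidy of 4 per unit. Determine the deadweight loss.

10.39

Competitive equilibrium: 22 − 0.1q = 15.5 + 0.67q → q* = 8.4416, p* = 21.1558.
The subsidy lowers effective supply by 4: p = 11.5 + 0.67q.
New quantity: 22 − 0.1q = 11.5 + 0.67q → q' = 13.6364.
Overproduction Δq = 13.6364 − 8.4416 = 5.1948; wedge = subsidy = 4.
Welfare loss = ½ × 5.1948 × 4 = 10.39.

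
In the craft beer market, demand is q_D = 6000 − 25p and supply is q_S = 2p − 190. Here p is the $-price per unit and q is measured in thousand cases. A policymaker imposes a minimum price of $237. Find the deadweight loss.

In inverse form: demand p = 240 − 0.04q, supply p = 95 + 0.5q.
Competitive equilibrium: 240 − 0.04q = 95 + 0.5q → q* = 268.5185, p* = 229.2593.
At the floor p = 237, quantity demanded = (240 − 237)/0.04 = 75.
Sellers' marginal cost at q' = 75: 95 + 0.5·75 = 132.5.
Δq = 268.5185 − 75 = 193.5185; wedge = 237 − 132.5 = 104.5.
The triangle = ½ × 193.5185 × 104.5 = $10111.34 thousand.

$10111.34 thousand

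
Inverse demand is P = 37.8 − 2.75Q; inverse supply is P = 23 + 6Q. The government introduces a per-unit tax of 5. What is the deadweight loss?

Competitive equilibrium: 37.8 − 2.75Q = 23 + 6Q → Q* = 1.6914, P* = 33.1486.
With the tax, the buyer price exceeds the seller price by 5: (37.8 − 2.75Q) − (23 + 6Q) = 5 → Q' = 1.12.
ΔQ = 1.6914 − 1.12 = 0.5714; the wedge equals the tax, 5.
The triangle = ½ × 0.5714 × 5 = 1.43.

1.43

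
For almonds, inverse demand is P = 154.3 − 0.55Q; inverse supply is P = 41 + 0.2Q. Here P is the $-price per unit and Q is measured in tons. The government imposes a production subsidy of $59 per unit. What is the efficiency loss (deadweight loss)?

Competitive equilibrium: 154.3 − 0.55Q = 41 + 0.2Q → Q* = 151.06667, P* = 71.21333.
The subsidy lowers effective supply by 59: P = 0.2Q − 18.
New quantity: 154.3 − 0.55Q = 0.2Q − 18 → Q' = 229.73333.
Overproduction ΔQ = 229.73333 − 151.06667 = 78.66666; wedge = subsidy = 59.
Welfare loss = ½ × 78.66666 × 59 = $2320.67.

$2320.67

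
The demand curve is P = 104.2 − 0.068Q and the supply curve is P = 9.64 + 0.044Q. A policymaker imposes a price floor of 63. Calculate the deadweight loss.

3182.83

Competitive equilibrium: 104.2 − 0.068Q = 9.64 + 0.044Q → Q* = 844.2857, P* = 46.7886.
At the floor P = 63, quantity demanded = (104.2 − 63)/0.068 = 605.8824.
Sellers' marginal cost at Q' = 605.8824: 9.64 + 0.044·605.8824 = 36.2988.
ΔQ = 844.2857 − 605.8824 = 238.4033; wedge = 63 − 36.2988 = 26.7012.
DWL = ½ × 238.4033 × 26.7012 = 3182.83.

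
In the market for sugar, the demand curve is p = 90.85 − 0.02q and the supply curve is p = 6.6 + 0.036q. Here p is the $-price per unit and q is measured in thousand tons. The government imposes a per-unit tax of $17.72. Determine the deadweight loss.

Competitive equilibrium: 90.85 − 0.02q = 6.6 + 0.036q → q* = 1504.4643, p* = 60.7607.
With the tax, the buyer price exceeds the seller price by 17.72: (90.85 − 0.02q) − (6.6 + 0.036q) = 17.72 → q' = 1188.0357.
Δq = 1504.4643 − 1188.0357 = 316.4286; the wedge equals the tax, 17.72.
DWL = ½ × 316.4286 × 17.72 = $2803.56 thousand.

$2803.56 thousand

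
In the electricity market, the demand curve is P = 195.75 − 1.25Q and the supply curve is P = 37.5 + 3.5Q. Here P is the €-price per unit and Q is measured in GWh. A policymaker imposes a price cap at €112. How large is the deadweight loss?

Competitive equilibrium: 195.75 − 1.25Q = 37.5 + 3.5Q → Q* = 33.3158, P* = 154.1053.
At the ceiling P = 112, quantity supplied = (112 − 37.5)/3.5 = 21.2857.
Willingness to pay at Q' = 21.2857: 195.75 − 1.25·21.2857 = 169.1429.
ΔQ = 33.3158 − 21.2857 = 12.0301; wedge = 169.1429 − 112 = 57.1429.
DWL = ½ × 12.0301 × 57.1429 = €343.72.

€343.72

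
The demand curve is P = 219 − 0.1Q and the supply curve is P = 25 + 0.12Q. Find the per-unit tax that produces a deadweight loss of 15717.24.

Competitive equilibrium: 219 − 0.1Q = 25 + 0.12Q → Q* = 881.8182, P* = 130.8182.
A tax t gives ΔQ = t/0.22 and wedge t, so DWL = t²/0.44.
t²/0.44 = 15717.24 → t² = 6915.5856 → t = 83.16.

83.16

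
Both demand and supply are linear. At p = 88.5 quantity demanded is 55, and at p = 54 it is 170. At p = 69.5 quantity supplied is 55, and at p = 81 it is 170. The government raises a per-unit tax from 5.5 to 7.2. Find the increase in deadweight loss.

Demand slope = (54 − 88.5)/(170 − 55) = −0.3, so p = 105 − 0.3q.
Supply slope = (81 − 69.5)/(170 − 55) = 0.1, so p = 64 + 0.1q.
Competitive equilibrium: 105 − 0.3q = 64 + 0.1q → q* = 102.5, p* = 74.25.
For a per-unit tax t: Δq = t/0.4, so DWL = ½·t·(t/0.4) = t²/0.8.
At t = 5.5: DWL = 37.813. At t = 7.2: DWL = 64.8.
Increase = 64.8 − 37.813 = 26.99.

26.99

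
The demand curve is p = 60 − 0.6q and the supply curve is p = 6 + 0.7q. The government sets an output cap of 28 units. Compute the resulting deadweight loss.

Competitive equilibrium: 60 − 0.6q = 6 + 0.7q → q* = 41.5385, p* = 35.0769.
At q = 28: demand price = 60 − 0.6·28 = 43.2; supply price = 6 + 0.7·28 = 25.6.
Δq = 41.5385 − 28 = 13.5385; wedge = 43.2 − 25.6 = 17.6.
Welfare loss = ½ × 13.5385 × 17.6 = 119.14.

119.14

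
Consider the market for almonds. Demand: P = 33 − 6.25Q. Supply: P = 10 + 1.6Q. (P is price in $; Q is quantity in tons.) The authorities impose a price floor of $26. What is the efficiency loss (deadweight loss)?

Competitive equilibrium: 33 − 6.25Q = 10 + 1.6Q → Q* = 2.9299, P* = 14.6879.
At the floor P = 26, quantity demanded = (33 − 26)/6.25 = 1.12.
Sellers' marginal cost at Q' = 1.12: 10 + 1.6·1.12 = 11.792.
ΔQ = 2.9299 − 1.12 = 1.8099; wedge = 26 − 11.792 = 14.208.
Deadweight loss = ½ × 1.8099 × 14.208 = $12.86.

$12.86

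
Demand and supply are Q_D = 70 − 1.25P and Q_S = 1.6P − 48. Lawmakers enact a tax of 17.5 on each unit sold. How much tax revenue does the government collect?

104.39

In inverse form: demand P = 56 − 0.8Q, supply P = 30 + 0.625Q.
Competitive equilibrium: 56 − 0.8Q = 30 + 0.625Q → Q* = 18.2456, P* = 41.4035.
With the tax, the buyer price exceeds the seller price by 17.5: (56 − 0.8Q) − (30 + 0.625Q) = 17.5 → Q' = 5.9649.
Tax revenue = 17.5 × 5.9649 = 104.39.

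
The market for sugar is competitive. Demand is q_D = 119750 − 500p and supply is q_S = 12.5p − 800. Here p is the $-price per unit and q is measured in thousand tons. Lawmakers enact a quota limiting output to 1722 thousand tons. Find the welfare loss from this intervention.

$7172.05 thousand

In inverse form: demand p = 239.5 − 0.002q, supply p = 64 + 0.08q.
Competitive equilibrium: 239.5 − 0.002q = 64 + 0.08q → q* = 2140.2439, p* = 235.2195.
At q = 1722: demand price = 239.5 − 0.002·1722 = 236.056; supply price = 64 + 0.08·1722 = 201.76.
Δq = 2140.2439 − 1722 = 418.2439; wedge = 236.056 − 201.76 = 34.296.
DWL = ½ × 418.2439 × 34.296 = $7172.05 thousand.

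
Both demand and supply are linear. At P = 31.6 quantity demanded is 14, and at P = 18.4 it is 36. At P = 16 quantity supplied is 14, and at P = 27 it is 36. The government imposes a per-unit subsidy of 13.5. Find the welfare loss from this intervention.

82.84

Demand slope = (18.4 − 31.6)/(36 − 14) = −0.6, so P = 40 − 0.6Q.
Supply slope = (27 − 16)/(36 − 14) = 0.5, so P = 9 + 0.5Q.
Competitive equilibrium: 40 − 0.6Q = 9 + 0.5Q → Q* = 28.1818, P* = 23.0909.
The subsidy lowers effective supply by 13.5: P = 0.5Q − 4.5.
New quantity: 40 − 0.6Q = 0.5Q − 4.5 → Q' = 40.4545.
Overproduction ΔQ = 40.4545 − 28.1818 = 12.2727; wedge = subsidy = 13.5.
Deadweight loss = ½ × 12.2727 × 13.5 = 82.84.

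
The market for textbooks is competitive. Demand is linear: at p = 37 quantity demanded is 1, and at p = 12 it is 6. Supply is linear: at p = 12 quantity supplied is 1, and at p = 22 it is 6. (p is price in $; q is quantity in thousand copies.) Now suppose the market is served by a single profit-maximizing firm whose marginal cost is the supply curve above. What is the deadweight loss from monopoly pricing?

$12.70 thousand

Demand slope = (12 − 37)/(6 − 1) = −5, so p = 42 − 5q.
Supply slope = (22 − 12)/(6 − 1) = 2, so p = 10 + 2q.
Competitive equilibrium: 42 − 5q = 10 + 2q → q* = 4.5714, p* = 19.1429.
Marginal revenue: MR = 42 − 10q. Set MR = MC: 42 − 10q = 10 + 2q → q_m = 2.6667.
Price p_m = 42 − 5·2.6667 = 28.6665; MC(q_m) = 10 + 2·2.6667 = 15.3334.
Competitive q* = 4.5714, so Δq = 1.9047; wedge = 28.6665 − 15.3334 = 13.3331.
DWL = ½ × 1.9047 × 13.3331 = $12.70 thousand.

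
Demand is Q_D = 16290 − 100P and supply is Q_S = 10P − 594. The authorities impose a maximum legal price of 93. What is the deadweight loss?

In inverse form: demand P = 162.9 − 0.01Q, supply P = 59.4 + 0.1Q.
Competitive equilibrium: 162.9 − 0.01Q = 59.4 + 0.1Q → Q* = 940.9091, P* = 153.4909.
At the ceiling P = 93, quantity supplied = (93 − 59.4)/0.1 = 336.
Willingness to pay at Q' = 336: 162.9 − 0.01·336 = 159.54.
ΔQ = 940.9091 − 336 = 604.9091; wedge = 159.54 − 93 = 66.54.
DWL = ½ × 604.9091 × 66.54 = 20125.33.

20125.33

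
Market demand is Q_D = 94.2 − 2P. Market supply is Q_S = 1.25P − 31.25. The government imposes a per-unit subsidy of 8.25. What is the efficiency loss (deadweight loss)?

26.18

In inverse form: demand P = 47.1 − 0.5Q, supply P = 25 + 0.8Q.
Competitive equilibrium: 47.1 − 0.5Q = 25 + 0.8Q → Q* = 17, P* = 38.6.
The subsidy lowers effective supply by 8.25: P = 16.75 + 0.8Q.
New quantity: 47.1 − 0.5Q = 16.75 + 0.8Q → Q' = 23.3462.
Overproduction ΔQ = 23.3462 − 17 = 6.3462; wedge = subsidy = 8.25.
Deadweight loss = ½ × 6.3462 × 8.25 = 26.18.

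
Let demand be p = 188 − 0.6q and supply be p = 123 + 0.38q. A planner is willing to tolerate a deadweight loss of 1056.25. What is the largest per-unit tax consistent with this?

Competitive equilibrium: 188 − 0.6q = 123 + 0.38q → q* = 66.3265, p* = 148.2041.
A tax t gives Δq = t/0.98 and wedge t, so DWL = t²/1.96.
t²/1.96 = 1056.25 → t² = 2070.25 → t = 45.5.

45.5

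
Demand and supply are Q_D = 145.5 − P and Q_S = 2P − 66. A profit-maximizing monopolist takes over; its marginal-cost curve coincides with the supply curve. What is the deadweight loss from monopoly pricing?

In inverse form: demand P = 145.5 − Q, supply P = 33 + 0.5Q.
Competitive equilibrium: 145.5 − Q = 33 + 0.5Q → Q* = 75, P* = 70.5.
Marginal revenue: MR = 145.5 − 2Q. Set MR = MC: 145.5 − 2Q = 33 + 0.5Q → Q_m = 45.
Price P_m = 145.5 − 1·45 = 100.5; MC(Q_m) = 33 + 0.5·45 = 55.5.
Competitive Q* = 75, so ΔQ = 30; wedge = 100.5 − 55.5 = 45.
Deadweight loss = ½ × 30 × 45 = 675.

675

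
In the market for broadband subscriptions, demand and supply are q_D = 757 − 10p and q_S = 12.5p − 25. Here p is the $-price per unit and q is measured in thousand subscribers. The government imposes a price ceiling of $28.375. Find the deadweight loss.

In inverse form: demand p = 75.7 − 0.1q, supply p = 2 + 0.08q.
Competitive equilibrium: 75.7 − 0.1q = 2 + 0.08q → q* = 409.4444, p* = 34.7556.
At the ceiling p = 28.375, quantity supplied = (28.375 − 2)/0.08 = 329.6875.
Willingness to pay at q' = 329.6875: 75.7 − 0.1·329.6875 = 42.7313.
Δq = 409.4444 − 329.6875 = 79.7569; wedge = 42.7313 − 28.375 = 14.3563.
DWL = ½ × 79.7569 × 14.3563 = $572.51 thousand.

$572.51 thousand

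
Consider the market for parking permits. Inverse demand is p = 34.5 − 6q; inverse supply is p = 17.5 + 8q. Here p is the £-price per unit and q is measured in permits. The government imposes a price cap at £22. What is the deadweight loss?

£2.97

Competitive equilibrium: 34.5 − 6q = 17.5 + 8q → q* = 1.2143, p* = 27.2143.
At the ceiling p = 22, quantity supplied = (22 − 17.5)/8 = 0.5625.
Willingness to pay at q' = 0.5625: 34.5 − 6·0.5625 = 31.125.
Δq = 1.2143 − 0.5625 = 0.6518; wedge = 31.125 − 22 = 9.125.
The triangle = ½ × 0.6518 × 9.125 = £2.97.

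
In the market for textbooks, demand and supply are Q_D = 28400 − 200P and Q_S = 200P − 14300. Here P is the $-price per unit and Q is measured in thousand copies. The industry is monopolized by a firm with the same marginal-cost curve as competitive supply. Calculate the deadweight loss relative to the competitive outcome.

In inverse form: demand P = 142 − 0.005Q, supply P = 71.5 + 0.005Q.
Competitive equilibrium: 142 − 0.005Q = 71.5 + 0.005Q → Q* = 7050, P* = 106.75.
Marginal revenue: MR = 142 − 0.01Q. Set MR = MC: 142 − 0.01Q = 71.5 + 0.005Q → Q_m = 4700.
Price P_m = 142 − 0.005·4700 = 118.5; MC(Q_m) = 71.5 + 0.005·4700 = 95.
Competitive Q* = 7050, so ΔQ = 2350; wedge = 118.5 − 95 = 23.5.
DWL = ½ × 2350 × 23.5 = $27612.50 thousand.

$27612.50 thousand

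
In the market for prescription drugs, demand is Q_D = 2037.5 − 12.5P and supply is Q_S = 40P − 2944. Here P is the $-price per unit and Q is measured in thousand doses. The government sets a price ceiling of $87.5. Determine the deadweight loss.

$4582.10 thousand

In inverse form: demand P = 163 − 0.08Q, supply P = 73.6 + 0.025Q.
Competitive equilibrium: 163 − 0.08Q = 73.6 + 0.025Q → Q* = 851.4286, P* = 94.8857.
At the ceiling P = 87.5, quantity supplied = (87.5 − 73.6)/0.025 = 556.
Willingness to pay at Q' = 556: 163 − 0.08·556 = 118.52.
ΔQ = 851.4286 − 556 = 295.4286; wedge = 118.52 − 87.5 = 31.02.
DWL = ½ × 295.4286 × 31.02 = $4582.10 thousand.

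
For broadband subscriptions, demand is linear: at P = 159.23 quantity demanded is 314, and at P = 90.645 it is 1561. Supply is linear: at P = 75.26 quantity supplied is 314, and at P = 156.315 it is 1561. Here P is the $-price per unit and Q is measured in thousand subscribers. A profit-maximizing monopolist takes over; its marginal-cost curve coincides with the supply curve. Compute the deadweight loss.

$6090.63 thousand

Demand slope = (90.645 − 159.23)/(1561 − 314) = −0.055, so P = 176.5 − 0.055Q.
Supply slope = (156.315 − 75.26)/(1561 − 314) = 0.065, so P = 54.85 + 0.065Q.
Competitive equilibrium: 176.5 − 0.055Q = 54.85 + 0.065Q → Q* = 1013.75, P* = 120.74375.
Marginal revenue: MR = 176.5 − 0.11Q. Set MR = MC: 176.5 − 0.11Q = 54.85 + 0.065Q → Q_m = 695.14286.
Price P_m = 176.5 − 0.055·695.14286 = 138.26714; MC(Q_m) = 54.85 + 0.065·695.14286 = 100.03429.
Competitive Q* = 1013.75, so ΔQ = 318.60714; wedge = 138.26714 − 100.03429 = 38.23285.
The triangle = ½ × 318.60714 × 38.23285 = $6090.63 thousand.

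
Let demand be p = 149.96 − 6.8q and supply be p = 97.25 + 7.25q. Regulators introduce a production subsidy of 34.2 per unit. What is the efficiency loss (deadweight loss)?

41.62

Competitive equilibrium: 149.96 − 6.8q = 97.25 + 7.25q → q* = 3.7516, p* = 124.4491.
The subsidy lowers effective supply by 34.2: p = 63.05 + 7.25q.
New quantity: 149.96 − 6.8q = 63.05 + 7.25q → q' = 6.1858.
Overproduction Δq = 6.1858 − 3.7516 = 2.4342; wedge = subsidy = 34.2.
DWL = ½ × 2.4342 × 34.2 = 41.62.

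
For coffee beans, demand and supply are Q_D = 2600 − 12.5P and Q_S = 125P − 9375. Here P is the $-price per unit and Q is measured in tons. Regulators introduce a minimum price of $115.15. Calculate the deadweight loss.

$5412.77

In inverse form: demand P = 208 − 0.08Q, supply P = 75 + 0.008Q.
Competitive equilibrium: 208 − 0.08Q = 75 + 0.008Q → Q* = 1511.3636, P* = 87.0909.
At the floor P = 115.15, quantity demanded = (208 − 115.15)/0.08 = 1160.625.
Sellers' marginal cost at Q' = 1160.625: 75 + 0.008·1160.625 = 84.285.
ΔQ = 1511.3636 − 1160.625 = 350.7386; wedge = 115.15 − 84.285 = 30.865.
The triangle = ½ × 350.7386 × 30.865 = $5412.77.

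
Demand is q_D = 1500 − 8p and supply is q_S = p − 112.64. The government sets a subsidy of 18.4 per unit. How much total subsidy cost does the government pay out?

1525.32

In inverse form: demand p = 187.5 − 0.125q, supply p = 112.64 + q.
Competitive equilibrium: 187.5 − 0.125q = 112.64 + q → q* = 66.5422, p* = 179.1822.
The subsidy lowers effective supply by 18.4: p = 94.24 + q.
New quantity: 187.5 − 0.125q = 94.24 + q → q' = 82.8978.
Total subsidy cost = 18.4 × 82.8978 = 1525.32.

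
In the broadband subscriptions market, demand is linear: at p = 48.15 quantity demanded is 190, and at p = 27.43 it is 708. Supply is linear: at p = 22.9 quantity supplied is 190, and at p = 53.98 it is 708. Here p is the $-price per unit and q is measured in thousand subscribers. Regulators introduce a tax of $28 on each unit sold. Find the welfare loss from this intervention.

$3920 thousand

Demand slope = (27.43 − 48.15)/(708 − 190) = −0.04, so p = 55.75 − 0.04q.
Supply slope = (53.98 − 22.9)/(708 − 190) = 0.06, so p = 11.5 + 0.06q.
Competitive equilibrium: 55.75 − 0.04q = 11.5 + 0.06q → q* = 442.5, p* = 38.05.
With the tax, the buyer price exceeds the seller price by 28: (55.75 − 0.04q) − (11.5 + 0.06q) = 28 → q' = 162.5.
Δq = 442.5 − 162.5 = 280; the wedge equals the tax, 28.
Deadweight loss = ½ × 280 × 28 = $3920 thousand.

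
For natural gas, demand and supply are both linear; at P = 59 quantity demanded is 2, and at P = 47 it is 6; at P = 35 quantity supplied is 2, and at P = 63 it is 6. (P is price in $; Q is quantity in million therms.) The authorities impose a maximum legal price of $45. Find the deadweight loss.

Demand slope = (47 − 59)/(6 − 2) = −3, so P = 65 − 3Q.
Supply slope = (63 − 35)/(6 − 2) = 7, so P = 21 + 7Q.
Competitive equilibrium: 65 − 3Q = 21 + 7Q → Q* = 4.4, P* = 51.8.
At the ceiling P = 45, quantity supplied = (45 − 21)/7 = 3.4286.
Willingness to pay at Q' = 3.4286: 65 − 3·3.4286 = 54.7142.
ΔQ = 4.4 − 3.4286 = 0.9714; wedge = 54.7142 − 45 = 9.7142.
The triangle = ½ × 0.9714 × 9.7142 = $4.72 million.

$4.72 million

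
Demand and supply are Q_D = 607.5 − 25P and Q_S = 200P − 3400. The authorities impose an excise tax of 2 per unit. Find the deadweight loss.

In inverse form: demand P = 24.3 − 0.04Q, supply P = 17 + 0.005Q.
Competitive equilibrium: 24.3 − 0.04Q = 17 + 0.005Q → Q* = 162.2222, P* = 17.8111.
With the tax, the buyer price exceeds the seller price by 2: (24.3 − 0.04Q) − (17 + 0.005Q) = 2 → Q' = 117.7778.
ΔQ = 162.2222 − 117.7778 = 44.4444; the wedge equals the tax, 2.
Welfare loss = ½ × 44.4444 × 2 = 44.44.

44.44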